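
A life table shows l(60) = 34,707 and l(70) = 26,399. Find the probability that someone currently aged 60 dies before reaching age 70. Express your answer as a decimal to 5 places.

P(die before 70 | alive at 60) = 1 − l(70)/l(60) = 1 − 26,399/34,707 = (8,308)/34,707 = 0.239375.

0.23938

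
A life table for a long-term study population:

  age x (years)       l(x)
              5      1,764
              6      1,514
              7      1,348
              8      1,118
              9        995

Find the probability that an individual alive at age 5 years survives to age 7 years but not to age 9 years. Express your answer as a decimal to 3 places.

0.200

This is the probability of reaching 7 but not 9, conditional on being alive at 5: (l(7) − l(9)) / l(5).
= (1,348 − 995) / 1,764 = 353 / 1,764 = 0.200113.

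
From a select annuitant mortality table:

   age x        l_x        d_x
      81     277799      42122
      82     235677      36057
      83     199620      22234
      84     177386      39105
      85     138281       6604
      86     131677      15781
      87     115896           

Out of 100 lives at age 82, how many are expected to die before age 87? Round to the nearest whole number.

51

The relevant probability is 1 − 115896/235677 = 0.508242.
Expected number = 100 × 0.508242 = 51.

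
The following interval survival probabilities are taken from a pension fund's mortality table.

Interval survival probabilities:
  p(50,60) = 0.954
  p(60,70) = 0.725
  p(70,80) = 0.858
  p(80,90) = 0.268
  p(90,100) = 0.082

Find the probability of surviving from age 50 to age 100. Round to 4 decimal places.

0.0130

Chaining the interval survival probabilities: 0.954 × 0.725 × 0.858 × 0.268 × 0.082.
= 0.013041.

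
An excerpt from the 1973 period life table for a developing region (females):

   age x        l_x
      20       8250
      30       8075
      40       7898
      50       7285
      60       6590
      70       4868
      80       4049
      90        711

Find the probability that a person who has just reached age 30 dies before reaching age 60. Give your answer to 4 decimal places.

P(die before 60 | alive at 30) = 1 − l_60/l_30 = 1 − 6590/8075 = (1485)/8075 = 0.183901.

0.1839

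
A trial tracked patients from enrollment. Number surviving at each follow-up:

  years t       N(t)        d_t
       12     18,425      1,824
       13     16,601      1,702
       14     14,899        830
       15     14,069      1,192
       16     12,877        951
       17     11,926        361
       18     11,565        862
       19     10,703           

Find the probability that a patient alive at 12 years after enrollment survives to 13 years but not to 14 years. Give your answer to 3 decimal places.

This is the probability of reaching 13 but not 14, conditional on being alive at 12: (N(13) − N(14)) / N(12).
= (16,601 − 14,899) / 18,425 = 1,702 / 18,425 = 0.092374.

0.092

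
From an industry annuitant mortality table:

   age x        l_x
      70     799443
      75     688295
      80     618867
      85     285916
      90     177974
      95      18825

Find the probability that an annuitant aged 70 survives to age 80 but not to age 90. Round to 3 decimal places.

We want 10|10q70 = (l_80 − l_90)/l_70.
This is the probability of reaching 80 but not 90, conditional on being alive at 70: (l_80 − l_90) / l_70.
= (618867 − 177974) / 799443 = 440893 / 799443 = 0.551500.

0.552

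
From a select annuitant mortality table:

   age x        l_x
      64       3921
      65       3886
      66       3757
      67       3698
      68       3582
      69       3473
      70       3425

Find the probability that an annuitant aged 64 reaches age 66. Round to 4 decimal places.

0.9582

We want 2p64 = l_66/l_64.
The conditional survival probability is l_66/l_64 = 3757/3921 = 0.958174.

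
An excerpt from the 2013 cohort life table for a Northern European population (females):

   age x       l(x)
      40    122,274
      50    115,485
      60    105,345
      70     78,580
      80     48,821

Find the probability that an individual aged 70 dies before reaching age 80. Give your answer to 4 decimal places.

0.3787

P(die before 80 | alive at 70) = 1 − l(80)/l(70) = 1 − 48,821/78,580 = (29,759)/78,580 = 0.378710.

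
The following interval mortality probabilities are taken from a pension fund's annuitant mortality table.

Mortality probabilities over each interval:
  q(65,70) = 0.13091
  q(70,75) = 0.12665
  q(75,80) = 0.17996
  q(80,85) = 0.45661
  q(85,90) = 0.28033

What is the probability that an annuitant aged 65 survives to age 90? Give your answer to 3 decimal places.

Survival from 65 to 90 is the product of surviving each interval: (1 − 0.13091) × (1 − 0.12665) × (1 − 0.17996) × (1 − 0.45661) × (1 − 0.28033).
= 0.86909 × 0.87335 × 0.82004 × 0.54339 × 0.71967 = 0.243407.

0.243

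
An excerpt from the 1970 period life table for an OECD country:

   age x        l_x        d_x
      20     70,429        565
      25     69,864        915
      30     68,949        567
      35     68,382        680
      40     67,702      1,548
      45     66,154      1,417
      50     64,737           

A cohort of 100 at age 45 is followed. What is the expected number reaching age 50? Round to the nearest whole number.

The relevant probability is 64,737/66,154 = 0.978580.
Expected number = 100 × 0.978580 = 98.

98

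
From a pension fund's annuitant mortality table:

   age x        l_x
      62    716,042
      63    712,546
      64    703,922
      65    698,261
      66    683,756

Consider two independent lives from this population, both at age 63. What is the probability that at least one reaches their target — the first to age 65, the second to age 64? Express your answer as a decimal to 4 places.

p₁ = l_65/l_63 = 698,261/712,546 = 0.979952; p₂ = l_64/l_63 = 703,922/712,546 = 0.987897.
P(at least one) = 1 − (1−p₁)(1−p₂) = 1 − 0.020048 × 0.012103 = 0.999757.

0.9998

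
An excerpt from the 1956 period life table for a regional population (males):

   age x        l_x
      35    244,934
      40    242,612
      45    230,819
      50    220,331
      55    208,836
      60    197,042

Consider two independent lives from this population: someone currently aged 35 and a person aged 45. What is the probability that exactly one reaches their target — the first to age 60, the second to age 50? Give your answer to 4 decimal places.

p₁ = l_60/l_35 = 197,042/244,934 = 0.804470; p₂ = l_50/l_45 = 220,331/230,819 = 0.954562.
P(exactly one) = p₁(1−p₂) + (1−p₁)p₂ = 0.036554 + 0.186646 = 0.223199.

0.2232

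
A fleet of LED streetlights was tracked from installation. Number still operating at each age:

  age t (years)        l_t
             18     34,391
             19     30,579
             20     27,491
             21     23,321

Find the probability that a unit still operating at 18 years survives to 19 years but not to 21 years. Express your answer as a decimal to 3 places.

This is the probability of reaching 19 but not 21, conditional on being operational at 18: (l_19 − l_21) / l_18.
= (30,579 − 23,321) / 34,391 = 7,258 / 34,391 = 0.211044.

0.211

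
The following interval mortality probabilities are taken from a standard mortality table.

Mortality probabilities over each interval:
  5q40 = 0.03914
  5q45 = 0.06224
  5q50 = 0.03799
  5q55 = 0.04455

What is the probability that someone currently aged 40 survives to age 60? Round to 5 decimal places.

0.82821

Chaining the interval survival probabilities: (1 − 0.03914) × (1 − 0.06224) × (1 − 0.03799) × (1 − 0.04455).
= 0.96086 × 0.93776 × 0.96201 × 0.95545 = 0.828208.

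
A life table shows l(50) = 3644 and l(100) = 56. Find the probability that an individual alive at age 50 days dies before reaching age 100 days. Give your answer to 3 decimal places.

0.985

P(die before 100 | alive at 50) = 1 − l(100)/l(50) = 1 − 56/3644 = (3588)/3644 = 0.984632.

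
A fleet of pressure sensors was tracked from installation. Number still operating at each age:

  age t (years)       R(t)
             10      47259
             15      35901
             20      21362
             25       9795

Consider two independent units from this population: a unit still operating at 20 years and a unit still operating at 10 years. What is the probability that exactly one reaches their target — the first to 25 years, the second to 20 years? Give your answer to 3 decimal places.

p₁ = R(25)/R(20) = 9795/21362 = 0.458524; p₂ = R(20)/R(10) = 21362/47259 = 0.452020.
P(exactly one) = p₁(1−p₂) + (1−p₁)p₂ = 0.251262 + 0.244758 = 0.496020.

0.496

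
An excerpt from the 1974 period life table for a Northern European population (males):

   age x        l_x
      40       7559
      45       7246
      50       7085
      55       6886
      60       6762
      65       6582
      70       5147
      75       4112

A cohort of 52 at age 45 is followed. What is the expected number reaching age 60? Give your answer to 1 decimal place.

The relevant probability is 6762/7246 = 0.933205.
Expected number = 52 × 0.933205 = 48.5.

48.5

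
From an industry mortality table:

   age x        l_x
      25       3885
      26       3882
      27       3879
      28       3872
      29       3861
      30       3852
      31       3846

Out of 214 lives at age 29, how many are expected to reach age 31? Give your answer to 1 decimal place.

213.2

The relevant probability is 3846/3861 = 0.996115.
Expected number = 214 × 0.996115 = 213.2.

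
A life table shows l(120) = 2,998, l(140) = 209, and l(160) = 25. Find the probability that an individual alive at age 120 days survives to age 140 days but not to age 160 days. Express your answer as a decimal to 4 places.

0.0614

This is the probability of reaching 140 but not 160, conditional on being alive at 120: (l(140) − l(160)) / l(120).
= (209 − 25) / 2,998 = 184 / 2,998 = 0.061374.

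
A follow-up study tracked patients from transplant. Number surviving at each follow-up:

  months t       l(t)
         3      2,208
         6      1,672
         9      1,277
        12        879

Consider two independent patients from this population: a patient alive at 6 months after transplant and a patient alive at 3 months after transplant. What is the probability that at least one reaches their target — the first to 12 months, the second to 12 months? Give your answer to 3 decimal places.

0.715

p₁ = l(12)/l(6) = 879/1,672 = 0.525718; p₂ = l(12)/l(3) = 879/2,208 = 0.398098.
P(at least one) = 1 − (1−p₁)(1−p₂) = 1 − 0.474282 × 0.601902 = 0.714529.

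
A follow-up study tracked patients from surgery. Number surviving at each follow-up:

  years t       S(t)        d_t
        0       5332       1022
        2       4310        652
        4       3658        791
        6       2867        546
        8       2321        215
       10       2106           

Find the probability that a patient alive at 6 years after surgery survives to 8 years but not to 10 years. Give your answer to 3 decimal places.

0.075

This is the probability of reaching 8 but not 10, conditional on being alive at 6: (S(8) − S(10)) / S(6).
= (2321 − 2106) / 2867 = 215 / 2867 = 0.074991.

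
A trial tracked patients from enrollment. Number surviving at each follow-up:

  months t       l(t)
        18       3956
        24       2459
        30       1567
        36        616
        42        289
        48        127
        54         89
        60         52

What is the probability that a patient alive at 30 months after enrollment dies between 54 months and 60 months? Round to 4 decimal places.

0.0236

This is the probability of reaching 54 but not 60, conditional on being alive at 30: (l(54) − l(60)) / l(30).
= (89 − 52) / 1567 = 37 / 1567 = 0.023612.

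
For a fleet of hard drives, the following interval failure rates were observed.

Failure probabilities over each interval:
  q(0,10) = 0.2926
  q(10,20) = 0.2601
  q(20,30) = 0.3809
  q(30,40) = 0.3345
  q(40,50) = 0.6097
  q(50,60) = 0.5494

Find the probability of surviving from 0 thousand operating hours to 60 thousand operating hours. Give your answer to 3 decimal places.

P(survive 0→60) = (1 − 0.2926) × (1 − 0.2601) × (1 − 0.3809) × (1 − 0.3345) × (1 − 0.6097) × (1 − 0.5494).
= 0.7074 × 0.7399 × 0.6191 × 0.6655 × 0.3903 × 0.4506 = 0.037926.

0.038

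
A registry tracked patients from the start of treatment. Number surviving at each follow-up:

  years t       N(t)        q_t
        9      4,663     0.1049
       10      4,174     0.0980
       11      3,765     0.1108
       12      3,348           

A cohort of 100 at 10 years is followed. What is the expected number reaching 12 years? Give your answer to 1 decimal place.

80.2

The relevant probability is 3,348/4,174 = 0.802108.
Expected number = 100 × 0.802108 = 80.2.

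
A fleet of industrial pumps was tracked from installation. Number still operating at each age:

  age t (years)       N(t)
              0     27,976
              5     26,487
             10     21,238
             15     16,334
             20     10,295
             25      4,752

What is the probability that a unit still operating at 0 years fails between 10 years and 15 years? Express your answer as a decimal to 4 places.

This is the probability of reaching 10 but not 15, conditional on being operational at 0: (N(10) − N(15)) / N(0).
= (21,238 − 16,334) / 27,976 = 4,904 / 27,976 = 0.175293.

0.1753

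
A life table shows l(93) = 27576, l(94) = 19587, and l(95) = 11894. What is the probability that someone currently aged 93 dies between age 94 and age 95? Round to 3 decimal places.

This is the probability of reaching 94 but not 95, conditional on being alive at 93: (l(94) − l(95)) / l(93).
= (19587 − 11894) / 27576 = 7693 / 27576 = 0.278974.

0.279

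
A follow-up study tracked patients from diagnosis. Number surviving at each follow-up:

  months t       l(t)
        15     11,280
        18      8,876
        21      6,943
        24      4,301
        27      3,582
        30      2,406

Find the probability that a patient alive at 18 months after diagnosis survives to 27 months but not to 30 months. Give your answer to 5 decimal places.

0.13249

This is the probability of reaching 27 but not 30, conditional on being alive at 18: (l(27) − l(30)) / l(18).
= (3,582 − 2,406) / 8,876 = 1,176 / 8,876 = 0.132492.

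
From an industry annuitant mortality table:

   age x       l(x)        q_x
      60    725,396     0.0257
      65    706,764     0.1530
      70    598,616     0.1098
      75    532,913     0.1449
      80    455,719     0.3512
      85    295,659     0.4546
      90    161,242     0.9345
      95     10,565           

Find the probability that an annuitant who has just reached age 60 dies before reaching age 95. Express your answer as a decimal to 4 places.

0.9854

P(die before 95 | alive at 60) = 1 − l(95)/l(60) = 1 − 10,565/725,396 = (714,831)/725,396 = 0.985436.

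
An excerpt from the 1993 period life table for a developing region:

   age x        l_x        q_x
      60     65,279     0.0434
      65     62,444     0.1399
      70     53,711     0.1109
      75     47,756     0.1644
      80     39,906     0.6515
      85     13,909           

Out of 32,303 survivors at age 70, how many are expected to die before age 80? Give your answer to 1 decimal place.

The relevant probability is 1 − 39,906/53,711 = 0.257024.
Expected number = 32,303 × 0.257024 = 8302.6.

8302.6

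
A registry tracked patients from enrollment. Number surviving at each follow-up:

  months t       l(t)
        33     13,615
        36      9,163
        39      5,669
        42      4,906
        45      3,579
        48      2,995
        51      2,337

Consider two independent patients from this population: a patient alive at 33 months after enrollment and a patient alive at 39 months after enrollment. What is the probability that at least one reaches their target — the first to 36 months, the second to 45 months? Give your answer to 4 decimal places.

0.8794

p₁ = l(36)/l(33) = 9,163/13,615 = 0.673008; p₂ = l(45)/l(39) = 3,579/5,669 = 0.631328.
P(at least one) = 1 − (1−p₁)(1−p₂) = 1 − 0.326992 × 0.368672 = 0.879447.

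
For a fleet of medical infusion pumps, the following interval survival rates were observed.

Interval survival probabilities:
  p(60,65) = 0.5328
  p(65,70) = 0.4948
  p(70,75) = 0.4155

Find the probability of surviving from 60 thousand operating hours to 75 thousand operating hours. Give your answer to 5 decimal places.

P(survive 60→75) = 0.5328 × 0.4948 × 0.4155.
= 0.109538.

0.10954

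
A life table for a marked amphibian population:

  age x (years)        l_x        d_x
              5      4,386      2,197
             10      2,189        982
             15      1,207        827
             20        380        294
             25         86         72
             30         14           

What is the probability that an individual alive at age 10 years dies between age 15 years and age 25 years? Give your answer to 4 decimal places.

This is the probability of reaching 15 but not 25, conditional on being alive at 10: (l_15 − l_25) / l_10.
= (1,207 − 86) / 2,189 = 1,121 / 2,189 = 0.512106.

0.5121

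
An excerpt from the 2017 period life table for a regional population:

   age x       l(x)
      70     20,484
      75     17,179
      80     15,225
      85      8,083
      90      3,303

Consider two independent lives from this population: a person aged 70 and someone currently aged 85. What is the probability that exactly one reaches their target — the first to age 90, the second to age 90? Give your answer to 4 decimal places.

p₁ = l(90)/l(70) = 3,303/20,484 = 0.161248; p₂ = l(90)/l(85) = 3,303/8,083 = 0.408635.
P(exactly one) = p₁(1−p₂) + (1−p₁)p₂ = 0.095356 + 0.342743 = 0.438100.

0.4381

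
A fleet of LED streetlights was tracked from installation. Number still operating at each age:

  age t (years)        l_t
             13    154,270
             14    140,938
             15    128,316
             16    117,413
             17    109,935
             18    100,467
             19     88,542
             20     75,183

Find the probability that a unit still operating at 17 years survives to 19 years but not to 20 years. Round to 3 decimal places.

This is the probability of reaching 19 but not 20, conditional on being operational at 17: (l_19 − l_20) / l_17.
= (88,542 − 75,183) / 109,935 = 13,359 / 109,935 = 0.121517.

0.122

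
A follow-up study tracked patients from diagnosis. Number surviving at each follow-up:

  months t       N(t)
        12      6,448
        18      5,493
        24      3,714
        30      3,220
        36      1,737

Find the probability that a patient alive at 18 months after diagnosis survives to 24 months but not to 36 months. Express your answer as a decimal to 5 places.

0.35991

This is the probability of reaching 24 but not 36, conditional on being alive at 18: (N(24) − N(36)) / N(18).
= (3,714 − 1,737) / 5,493 = 1,977 / 5,493 = 0.359913.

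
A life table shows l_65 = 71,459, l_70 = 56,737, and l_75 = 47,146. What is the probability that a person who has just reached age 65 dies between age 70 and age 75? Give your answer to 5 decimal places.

0.13422

This is the probability of reaching 70 but not 75, conditional on being alive at 65: (l_70 − l_75) / l_65.
= (56,737 − 47,146) / 71,459 = 9,591 / 71,459 = 0.134217.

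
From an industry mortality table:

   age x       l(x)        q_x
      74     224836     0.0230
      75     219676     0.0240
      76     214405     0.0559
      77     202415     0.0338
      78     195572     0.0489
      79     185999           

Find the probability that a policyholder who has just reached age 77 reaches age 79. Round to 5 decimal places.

The conditional survival probability is l(79)/l(77) = 185999/202415 = 0.918899.

0.91890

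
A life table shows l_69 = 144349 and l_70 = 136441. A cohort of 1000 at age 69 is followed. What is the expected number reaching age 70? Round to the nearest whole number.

The relevant probability is 136441/144349 = 0.945216.
Expected number = 1000 × 0.945216 = 945.

945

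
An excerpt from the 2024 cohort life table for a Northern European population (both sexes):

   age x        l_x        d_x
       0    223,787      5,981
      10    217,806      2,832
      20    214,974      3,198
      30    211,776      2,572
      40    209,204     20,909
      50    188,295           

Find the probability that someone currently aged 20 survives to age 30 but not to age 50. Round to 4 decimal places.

0.1092

We want 10|20q20 = (l_30 − l_50)/l_20.
This is the probability of reaching 30 but not 50, conditional on being alive at 20: (l_30 − l_50) / l_20.
= (211,776 − 188,295) / 214,974 = 23,481 / 214,974 = 0.109227.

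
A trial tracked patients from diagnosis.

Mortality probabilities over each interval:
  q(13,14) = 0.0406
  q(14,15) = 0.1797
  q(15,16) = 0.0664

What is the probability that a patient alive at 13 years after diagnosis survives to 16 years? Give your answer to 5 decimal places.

0.73474

P(survive 13→16) = (1 − 0.0406) × (1 − 0.1797) × (1 − 0.0664).
= 0.9594 × 0.8203 × 0.9336 = 0.734739.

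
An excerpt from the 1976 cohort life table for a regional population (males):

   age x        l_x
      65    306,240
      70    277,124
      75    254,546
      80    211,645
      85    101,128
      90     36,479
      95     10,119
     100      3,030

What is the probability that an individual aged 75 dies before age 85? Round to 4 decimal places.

P(die before 85 | alive at 75) = 1 − l_85/l_75 = 1 − 101,128/254,546 = (153,418)/254,546 = 0.602712.

0.6027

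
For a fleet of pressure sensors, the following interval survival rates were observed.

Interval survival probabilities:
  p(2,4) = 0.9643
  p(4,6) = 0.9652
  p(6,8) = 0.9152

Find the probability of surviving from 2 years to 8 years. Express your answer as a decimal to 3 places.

The overall survival probability is 0.9643 × 0.9652 × 0.9152.
= 0.851815.

0.852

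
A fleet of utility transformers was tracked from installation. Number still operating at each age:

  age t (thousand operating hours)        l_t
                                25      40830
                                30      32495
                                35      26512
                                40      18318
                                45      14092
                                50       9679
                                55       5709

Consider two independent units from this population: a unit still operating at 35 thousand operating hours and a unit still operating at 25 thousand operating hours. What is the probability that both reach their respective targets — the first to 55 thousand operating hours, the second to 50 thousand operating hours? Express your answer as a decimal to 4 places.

0.0510

p₁ = l_55/l_35 = 5709/26512 = 0.215336; p₂ = l_50/l_25 = 9679/40830 = 0.237056.
P(both) = p₁ × p₂ = 0.215336 × 0.237056 = 0.051047.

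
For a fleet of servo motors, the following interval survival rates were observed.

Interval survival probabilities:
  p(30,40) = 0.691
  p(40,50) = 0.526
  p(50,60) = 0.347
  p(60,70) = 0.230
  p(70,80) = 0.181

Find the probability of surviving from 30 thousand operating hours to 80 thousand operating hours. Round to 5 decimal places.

Survival from 30 to 80 is the product of surviving each interval: 0.691 × 0.526 × 0.347 × 0.230 × 0.181.
= 0.005250.

0.00525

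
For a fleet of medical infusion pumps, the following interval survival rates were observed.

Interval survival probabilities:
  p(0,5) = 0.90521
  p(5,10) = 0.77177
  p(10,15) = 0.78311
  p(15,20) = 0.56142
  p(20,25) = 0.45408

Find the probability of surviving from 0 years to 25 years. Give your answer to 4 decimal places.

P(survive 0→25) = 0.90521 × 0.77177 × 0.78311 × 0.56142 × 0.45408.
= 0.139470.

0.1395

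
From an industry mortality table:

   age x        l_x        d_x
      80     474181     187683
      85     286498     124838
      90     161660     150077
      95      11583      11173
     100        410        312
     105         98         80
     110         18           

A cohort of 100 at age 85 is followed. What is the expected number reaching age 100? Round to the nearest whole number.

0

The relevant probability is 410/286498 = 0.001431.
Expected number = 100 × 0.001431 = 0.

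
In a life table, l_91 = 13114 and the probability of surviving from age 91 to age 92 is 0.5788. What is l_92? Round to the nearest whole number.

7590

l_92 = l_91 × p = 13114 × 0.5788 = 7590.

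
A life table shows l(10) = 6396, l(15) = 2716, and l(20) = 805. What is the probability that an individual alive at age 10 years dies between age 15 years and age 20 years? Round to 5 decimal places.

This is the probability of reaching 15 but not 20, conditional on being alive at 10: (l(15) − l(20)) / l(10).
= (2716 − 805) / 6396 = 1911 / 6396 = 0.298780.

0.29878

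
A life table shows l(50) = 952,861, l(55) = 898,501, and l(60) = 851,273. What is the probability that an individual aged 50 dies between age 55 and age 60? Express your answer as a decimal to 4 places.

This is the probability of reaching 55 but not 60, conditional on being alive at 50: (l(55) − l(60)) / l(50).
= (898,501 − 851,273) / 952,861 = 47,228 / 952,861 = 0.049564.

0.0496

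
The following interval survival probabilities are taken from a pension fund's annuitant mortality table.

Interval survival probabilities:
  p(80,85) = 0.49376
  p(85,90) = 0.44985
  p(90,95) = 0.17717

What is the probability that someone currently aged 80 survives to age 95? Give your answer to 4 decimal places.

0.0394

P(survive 80→95) = 0.49376 × 0.44985 × 0.17717.
= 0.039353.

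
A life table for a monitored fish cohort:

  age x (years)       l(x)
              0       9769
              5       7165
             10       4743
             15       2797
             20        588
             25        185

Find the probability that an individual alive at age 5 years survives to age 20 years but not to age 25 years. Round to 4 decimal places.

This is the probability of reaching 20 but not 25, conditional on being alive at 5: (l(20) − l(25)) / l(5).
= (588 − 185) / 7165 = 403 / 7165 = 0.056246.

0.0562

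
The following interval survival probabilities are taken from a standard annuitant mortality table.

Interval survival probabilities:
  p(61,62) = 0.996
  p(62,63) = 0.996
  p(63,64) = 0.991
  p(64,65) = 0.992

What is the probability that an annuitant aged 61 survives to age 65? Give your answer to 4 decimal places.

0.9752

Survival from 61 to 65 is the product of surviving each interval: 0.996 × 0.996 × 0.991 × 0.992.
= 0.975223.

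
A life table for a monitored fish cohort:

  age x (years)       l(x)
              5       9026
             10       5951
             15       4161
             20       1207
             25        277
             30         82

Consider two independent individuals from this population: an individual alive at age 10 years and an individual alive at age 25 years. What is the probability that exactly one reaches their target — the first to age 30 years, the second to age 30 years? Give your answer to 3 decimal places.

0.302

p₁ = l(30)/l(10) = 82/5951 = 0.013779; p₂ = l(30)/l(25) = 82/277 = 0.296029.
P(exactly one) = p₁(1−p₂) + (1−p₁)p₂ = 0.009700 + 0.291950 = 0.301650.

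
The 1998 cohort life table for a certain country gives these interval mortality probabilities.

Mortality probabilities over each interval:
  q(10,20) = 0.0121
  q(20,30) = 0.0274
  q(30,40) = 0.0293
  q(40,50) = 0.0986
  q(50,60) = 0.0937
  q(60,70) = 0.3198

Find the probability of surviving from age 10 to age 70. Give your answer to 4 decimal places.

Survival from 10 to 70 is the product of surviving each interval: (1 − 0.0121) × (1 − 0.0274) × (1 − 0.0293) × (1 − 0.0986) × (1 − 0.0937) × (1 − 0.3198).
= 0.9879 × 0.9726 × 0.9707 × 0.9014 × 0.9063 × 0.6802 = 0.518273.

0.5183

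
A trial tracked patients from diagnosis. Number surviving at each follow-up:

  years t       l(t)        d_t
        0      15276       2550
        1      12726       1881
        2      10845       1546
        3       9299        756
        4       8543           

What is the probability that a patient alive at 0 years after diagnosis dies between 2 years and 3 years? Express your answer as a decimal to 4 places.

This is the probability of reaching 2 but not 3, conditional on being alive at 0: (l(2) − l(3)) / l(0).
= (10845 − 9299) / 15276 = 1546 / 15276 = 0.101205.

0.1012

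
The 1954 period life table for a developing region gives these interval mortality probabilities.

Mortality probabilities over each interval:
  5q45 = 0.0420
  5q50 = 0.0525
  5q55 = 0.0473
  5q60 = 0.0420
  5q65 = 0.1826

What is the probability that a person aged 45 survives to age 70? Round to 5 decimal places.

Survival from 45 to 70 is the product of surviving each interval: (1 − 0.0420) × (1 − 0.0525) × (1 − 0.0473) × (1 − 0.0420) × (1 − 0.1826).
= 0.9580 × 0.9475 × 0.9527 × 0.9580 × 0.8174 = 0.677175.

0.67718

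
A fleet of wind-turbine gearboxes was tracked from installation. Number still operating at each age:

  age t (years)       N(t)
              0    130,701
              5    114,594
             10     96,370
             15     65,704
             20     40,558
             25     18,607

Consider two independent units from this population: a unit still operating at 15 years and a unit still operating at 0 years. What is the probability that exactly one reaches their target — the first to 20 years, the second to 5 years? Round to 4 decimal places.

p₁ = N(20)/N(15) = 40,558/65,704 = 0.617284; p₂ = N(5)/N(0) = 114,594/130,701 = 0.876765.
P(exactly one) = p₁(1−p₂) + (1−p₁)p₂ = 0.076071 + 0.335552 = 0.411623.

0.4116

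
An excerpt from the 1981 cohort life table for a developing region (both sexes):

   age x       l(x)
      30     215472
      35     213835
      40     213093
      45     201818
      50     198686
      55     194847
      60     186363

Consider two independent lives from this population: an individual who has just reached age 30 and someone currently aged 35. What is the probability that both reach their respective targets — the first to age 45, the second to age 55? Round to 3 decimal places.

0.853

p₁ = l(45)/l(30) = 201818/215472 = 0.936632; p₂ = l(55)/l(35) = 194847/213835 = 0.911203.
P(both) = p₁ × p₂ = 0.936632 × 0.911203 = 0.853462.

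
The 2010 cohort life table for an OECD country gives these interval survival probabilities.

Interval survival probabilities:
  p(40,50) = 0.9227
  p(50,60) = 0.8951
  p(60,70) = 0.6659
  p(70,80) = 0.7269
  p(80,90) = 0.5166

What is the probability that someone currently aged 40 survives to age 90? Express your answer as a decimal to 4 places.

Chaining the interval survival probabilities: 0.9227 × 0.8951 × 0.6659 × 0.7269 × 0.5166.
= 0.206524.

0.2065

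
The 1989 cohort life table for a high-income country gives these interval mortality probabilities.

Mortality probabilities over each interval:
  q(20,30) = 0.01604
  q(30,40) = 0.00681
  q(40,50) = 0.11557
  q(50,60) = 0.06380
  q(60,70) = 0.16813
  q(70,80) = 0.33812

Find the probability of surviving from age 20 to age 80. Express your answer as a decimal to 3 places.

0.446

P(survive 20→80) = (1 − 0.01604) × (1 − 0.00681) × (1 − 0.11557) × (1 − 0.06380) × (1 − 0.16813) × (1 − 0.33812).
= 0.98396 × 0.99319 × 0.88443 × 0.93620 × 0.83187 × 0.66188 = 0.445530.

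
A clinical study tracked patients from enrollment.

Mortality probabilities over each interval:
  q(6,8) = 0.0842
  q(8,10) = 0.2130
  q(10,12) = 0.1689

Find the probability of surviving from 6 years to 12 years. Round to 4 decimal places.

0.5990

P(survive 6→12) = (1 − 0.0842) × (1 − 0.2130) × (1 − 0.1689).
= 0.9158 × 0.7870 × 0.8311 = 0.599003.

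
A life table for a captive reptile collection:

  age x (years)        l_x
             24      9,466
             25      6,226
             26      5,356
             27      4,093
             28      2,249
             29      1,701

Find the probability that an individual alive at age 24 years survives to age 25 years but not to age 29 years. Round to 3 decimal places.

This is the probability of reaching 25 but not 29, conditional on being alive at 24: (l_25 − l_29) / l_24.
= (6,226 − 1,701) / 9,466 = 4,525 / 9,466 = 0.478027.

0.478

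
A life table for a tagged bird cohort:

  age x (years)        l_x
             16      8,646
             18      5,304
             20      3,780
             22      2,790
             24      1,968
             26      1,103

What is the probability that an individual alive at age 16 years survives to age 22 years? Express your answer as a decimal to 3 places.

The conditional survival probability is l_22/l_16 = 2,790/8,646 = 0.322693.

0.323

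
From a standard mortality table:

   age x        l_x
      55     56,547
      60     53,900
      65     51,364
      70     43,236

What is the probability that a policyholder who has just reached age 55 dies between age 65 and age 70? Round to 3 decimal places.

This is the probability of reaching 65 but not 70, conditional on being alive at 55: (l_65 − l_70) / l_55.
= (51,364 − 43,236) / 56,547 = 8,128 / 56,547 = 0.143739.

0.144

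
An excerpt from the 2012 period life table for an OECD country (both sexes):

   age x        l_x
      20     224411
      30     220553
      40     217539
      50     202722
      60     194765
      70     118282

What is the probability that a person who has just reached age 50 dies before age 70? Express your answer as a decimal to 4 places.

0.4165

P(die before 70 | alive at 50) = 1 − l_70/l_50 = 1 − 118282/202722 = (84440)/202722 = 0.416531.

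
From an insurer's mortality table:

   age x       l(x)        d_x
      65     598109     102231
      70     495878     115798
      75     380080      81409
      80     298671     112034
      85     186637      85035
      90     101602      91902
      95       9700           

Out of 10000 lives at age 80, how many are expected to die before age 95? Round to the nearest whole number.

9675

The relevant probability is 1 − 9700/298671 = 0.967523.
Expected number = 10000 × 0.967523 = 9675.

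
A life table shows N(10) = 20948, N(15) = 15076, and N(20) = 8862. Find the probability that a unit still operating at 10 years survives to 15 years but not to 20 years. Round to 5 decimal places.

0.29664

This is the probability of reaching 15 but not 20, conditional on being operational at 10: (N(15) − N(20)) / N(10).
= (15076 − 8862) / 20948 = 6214 / 20948 = 0.296639.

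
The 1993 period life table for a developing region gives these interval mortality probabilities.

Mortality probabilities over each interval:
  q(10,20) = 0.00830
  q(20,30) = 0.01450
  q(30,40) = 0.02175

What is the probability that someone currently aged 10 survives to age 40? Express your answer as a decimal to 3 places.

P(survive 10→40) = (1 − 0.00830) × (1 − 0.01450) × (1 − 0.02175).
= 0.99170 × 0.98550 × 0.97825 = 0.956064.

0.956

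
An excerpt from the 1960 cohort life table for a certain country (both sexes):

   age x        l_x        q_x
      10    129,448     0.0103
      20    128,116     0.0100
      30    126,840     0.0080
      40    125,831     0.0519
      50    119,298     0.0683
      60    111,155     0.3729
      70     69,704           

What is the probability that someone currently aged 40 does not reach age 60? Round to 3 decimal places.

0.117

P(die before 60 | alive at 40) = 1 − l_60/l_40 = 1 − 111,155/125,831 = (14,676)/125,831 = 0.116633.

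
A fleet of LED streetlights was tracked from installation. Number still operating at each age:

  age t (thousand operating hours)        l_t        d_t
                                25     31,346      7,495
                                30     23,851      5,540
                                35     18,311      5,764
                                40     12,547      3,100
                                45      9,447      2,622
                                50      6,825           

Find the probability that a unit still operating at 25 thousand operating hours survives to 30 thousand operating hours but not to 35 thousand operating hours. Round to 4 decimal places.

0.1767

This is the probability of reaching 30 but not 35, conditional on being operational at 25: (l_30 − l_35) / l_25.
= (23,851 − 18,311) / 31,346 = 5,540 / 31,346 = 0.176737.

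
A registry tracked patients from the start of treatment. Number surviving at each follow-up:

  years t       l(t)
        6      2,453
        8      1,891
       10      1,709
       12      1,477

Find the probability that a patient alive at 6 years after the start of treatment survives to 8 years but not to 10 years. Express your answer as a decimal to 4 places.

This is the probability of reaching 8 but not 10, conditional on being alive at 6: (l(8) − l(10)) / l(6).
= (1,891 − 1,709) / 2,453 = 182 / 2,453 = 0.074195.

0.0742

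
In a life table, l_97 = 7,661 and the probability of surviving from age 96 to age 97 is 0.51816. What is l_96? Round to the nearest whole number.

l_96 = l_97 / p = 7,661 / 0.51816 = 14785.

14785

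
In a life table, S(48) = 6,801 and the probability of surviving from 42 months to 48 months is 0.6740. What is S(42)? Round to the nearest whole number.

10091

S(42) = S(48) / p = 6,801 / 0.6740 = 10091.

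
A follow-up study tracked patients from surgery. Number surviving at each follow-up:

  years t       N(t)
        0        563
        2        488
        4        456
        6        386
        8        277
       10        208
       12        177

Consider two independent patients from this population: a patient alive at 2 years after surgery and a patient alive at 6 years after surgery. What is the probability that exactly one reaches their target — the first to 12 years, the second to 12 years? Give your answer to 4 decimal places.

p₁ = N(12)/N(2) = 177/488 = 0.362705; p₂ = N(12)/N(6) = 177/386 = 0.458549.
P(exactly one) = p₁(1−p₂) + (1−p₁)p₂ = 0.196387 + 0.292231 = 0.488618.

0.4886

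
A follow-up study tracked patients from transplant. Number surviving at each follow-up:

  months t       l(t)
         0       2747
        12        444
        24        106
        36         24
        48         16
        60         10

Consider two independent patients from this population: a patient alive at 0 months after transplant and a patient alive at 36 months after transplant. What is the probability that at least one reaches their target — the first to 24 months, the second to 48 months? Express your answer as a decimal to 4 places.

0.6795

p₁ = l(24)/l(0) = 106/2747 = 0.038588; p₂ = l(48)/l(36) = 16/24 = 0.666667.
P(at least one) = 1 − (1−p₁)(1−p₂) = 1 − 0.961412 × 0.333333 = 0.679530.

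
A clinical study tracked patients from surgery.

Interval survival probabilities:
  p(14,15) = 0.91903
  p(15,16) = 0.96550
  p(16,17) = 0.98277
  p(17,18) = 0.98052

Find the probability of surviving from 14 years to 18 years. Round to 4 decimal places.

0.8550

Survival from 14 to 18 is the product of surviving each interval: 0.91903 × 0.96550 × 0.98277 × 0.98052.
= 0.855048.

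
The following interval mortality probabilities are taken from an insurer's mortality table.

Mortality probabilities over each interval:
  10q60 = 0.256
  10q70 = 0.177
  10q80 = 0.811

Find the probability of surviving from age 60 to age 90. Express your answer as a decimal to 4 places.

0.1157

Chaining the interval survival probabilities: (1 − 0.256) × (1 − 0.177) × (1 − 0.811).
= 0.744 × 0.823 × 0.189 = 0.115727.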